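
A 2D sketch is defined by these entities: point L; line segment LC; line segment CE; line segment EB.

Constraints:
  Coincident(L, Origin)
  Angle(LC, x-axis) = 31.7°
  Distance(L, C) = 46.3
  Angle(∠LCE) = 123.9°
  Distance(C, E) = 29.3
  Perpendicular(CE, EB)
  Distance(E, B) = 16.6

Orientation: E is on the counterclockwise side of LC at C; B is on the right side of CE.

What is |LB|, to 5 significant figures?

77.890

L is at the origin; LC runs at 31.7° with length 46.3, so C = 46.3·(cos 31.7°, sin 31.7°) = (39.393, 24.329). ∠LCE = 123.9°, so CE runs at 31.7° + (180° − 123.9°) = 87.800° from the x-axis; with |CE| = 29.3, E = C + 29.3·(cos 87.800°, sin 87.800°) = (40.517, 53.608). CE is perpendicular to EB; with |EB| = 16.6 on the right of CE, B = E + 16.6·(0.99926, -0.038388) = (57.105, 52.971). Then |LB| = |B − L| = 77.890.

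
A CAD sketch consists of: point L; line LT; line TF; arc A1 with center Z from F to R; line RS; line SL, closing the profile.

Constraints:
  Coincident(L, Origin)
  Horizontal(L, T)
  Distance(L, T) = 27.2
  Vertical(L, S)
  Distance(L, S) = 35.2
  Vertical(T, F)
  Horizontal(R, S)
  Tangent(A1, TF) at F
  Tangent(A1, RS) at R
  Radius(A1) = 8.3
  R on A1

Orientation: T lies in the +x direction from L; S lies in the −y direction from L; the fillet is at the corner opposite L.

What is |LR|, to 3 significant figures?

40.0

L is at the origin; LT is horizontal with |LT| = 27.2 and T on the +x side, so T = (27.2, 0.00). L and S share the same x with |LS| = 35.2 and S on the −y side, so S = (0.00, -35.2). The virtual corner opposite L is at (27.2, -35.2). A1 meets TF tangentially, so ZF is at right angles to TF and A1 meets RS tangentially, so ZR is at right angles to RS, with radius 8.3, so the center Z sits 8.3 in from both sides at Z = (18.9, -26.9). That places the tangent points at F = (27.2, -26.9) on TF and R = (18.9, -35.2) on RS. Then |LR| = |R − L| = 40.0.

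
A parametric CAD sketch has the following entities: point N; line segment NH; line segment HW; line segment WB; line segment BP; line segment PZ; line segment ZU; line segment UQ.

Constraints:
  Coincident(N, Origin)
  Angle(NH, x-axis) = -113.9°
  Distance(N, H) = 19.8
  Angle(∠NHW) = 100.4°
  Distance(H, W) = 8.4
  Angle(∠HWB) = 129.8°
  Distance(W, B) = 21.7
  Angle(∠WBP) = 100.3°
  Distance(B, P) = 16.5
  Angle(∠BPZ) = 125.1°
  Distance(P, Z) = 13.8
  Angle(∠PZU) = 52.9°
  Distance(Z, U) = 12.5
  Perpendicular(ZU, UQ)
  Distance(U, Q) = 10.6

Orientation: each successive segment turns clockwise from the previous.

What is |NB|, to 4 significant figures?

26.02

∠NHW = 100.4° gives HW at 166.5° from the x-axis; with |HW| = 8.4, W = (-16.19, -16.14). ∠HWB = 129.8° gives WB at 116.3° from the x-axis; with |WB| = 21.7, B = (-25.80, 3.312). Then |NB| = |B − N| = 26.02.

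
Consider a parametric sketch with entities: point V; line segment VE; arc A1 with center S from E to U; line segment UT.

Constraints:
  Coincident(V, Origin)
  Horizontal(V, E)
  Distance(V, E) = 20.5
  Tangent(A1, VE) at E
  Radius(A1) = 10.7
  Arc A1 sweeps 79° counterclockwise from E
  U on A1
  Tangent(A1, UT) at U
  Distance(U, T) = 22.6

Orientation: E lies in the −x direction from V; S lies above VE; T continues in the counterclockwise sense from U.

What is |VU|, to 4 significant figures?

13.22

Since A1 is tangent to VE there, SE ⟂ VE, so S = E + (0, 10.7) = (-20.50, 10.70). On A1, E sits at bearing -90° from S; a 79° counterclockwise sweep puts U at bearing -11°, so U = S + 10.7·(cos -11°, sin -11°) = (-9.997, 8.658). Then |VU| = |U − V| = 13.22.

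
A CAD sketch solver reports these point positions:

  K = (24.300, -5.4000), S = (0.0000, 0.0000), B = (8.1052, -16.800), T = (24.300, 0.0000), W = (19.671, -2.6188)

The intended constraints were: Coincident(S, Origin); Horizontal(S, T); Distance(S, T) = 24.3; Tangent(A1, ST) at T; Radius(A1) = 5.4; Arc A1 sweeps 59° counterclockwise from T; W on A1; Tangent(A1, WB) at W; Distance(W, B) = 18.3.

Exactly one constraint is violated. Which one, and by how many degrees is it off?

Tangent(A1, WB) at W — off by 8.20°.

S = (0.00, 0.00) ✓; S.y = 0.00, T.y = 0.00 ✓; |ST| = 24.30 ✓; ∠(KT, TS) = 90.00° ✓; |KT| = 5.400 ✓; bearing(K→W) − bearing(K→T) = 59.00° ✓; |KW| = 5.400 ✓; ∠(KW, WB) = 98.20° ✗; |WB| = 18.30 ✓.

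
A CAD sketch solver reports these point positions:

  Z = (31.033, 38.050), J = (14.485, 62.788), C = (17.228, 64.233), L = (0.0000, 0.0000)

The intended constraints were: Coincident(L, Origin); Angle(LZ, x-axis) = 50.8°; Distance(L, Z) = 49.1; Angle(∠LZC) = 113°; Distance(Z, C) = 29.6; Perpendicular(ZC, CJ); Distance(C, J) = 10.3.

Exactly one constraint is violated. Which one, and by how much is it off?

Distance(C, J) = 10.3 — off by 7.20.

L = (0.00, 0.00) ✓; LZ at 50.80° ✓; |LZ| = 49.10 ✓; ∠LZC = 113.0° ✓; |ZC| = 29.60 ✓; ∠(ZC, CJ) = 89.98° ✓; |CJ| = 3.100 ✗.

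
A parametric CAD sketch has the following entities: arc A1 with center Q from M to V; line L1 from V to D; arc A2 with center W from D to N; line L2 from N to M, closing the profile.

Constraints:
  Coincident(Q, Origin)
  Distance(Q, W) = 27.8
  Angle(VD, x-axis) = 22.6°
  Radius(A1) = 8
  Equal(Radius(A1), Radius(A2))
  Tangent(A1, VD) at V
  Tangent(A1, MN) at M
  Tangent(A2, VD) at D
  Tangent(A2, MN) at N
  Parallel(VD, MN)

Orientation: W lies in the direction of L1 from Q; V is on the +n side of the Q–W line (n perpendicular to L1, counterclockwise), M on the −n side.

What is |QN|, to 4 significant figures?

28.93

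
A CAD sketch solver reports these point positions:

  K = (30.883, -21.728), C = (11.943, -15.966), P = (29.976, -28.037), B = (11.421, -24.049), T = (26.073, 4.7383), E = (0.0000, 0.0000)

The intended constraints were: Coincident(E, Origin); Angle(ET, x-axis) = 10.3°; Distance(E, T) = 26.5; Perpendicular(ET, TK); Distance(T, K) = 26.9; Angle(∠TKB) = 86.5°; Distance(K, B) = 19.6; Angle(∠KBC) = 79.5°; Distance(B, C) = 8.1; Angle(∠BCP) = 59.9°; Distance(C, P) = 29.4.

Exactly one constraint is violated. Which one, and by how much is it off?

Distance(C, P) = 29.4 — off by 7.70.

E = (0.00, 0.00) ✓; ET at 10.30° ✓; |ET| = 26.50 ✓; ∠(ET, TK) = 90.00° ✓; |TK| = 26.90 ✓; ∠TKB = 86.50° ✓; |KB| = 19.60 ✓; ∠KBC = 79.50° ✓; |BC| = 8.100 ✓; ∠BCP = 59.90° ✓; |CP| = 21.70 ✗.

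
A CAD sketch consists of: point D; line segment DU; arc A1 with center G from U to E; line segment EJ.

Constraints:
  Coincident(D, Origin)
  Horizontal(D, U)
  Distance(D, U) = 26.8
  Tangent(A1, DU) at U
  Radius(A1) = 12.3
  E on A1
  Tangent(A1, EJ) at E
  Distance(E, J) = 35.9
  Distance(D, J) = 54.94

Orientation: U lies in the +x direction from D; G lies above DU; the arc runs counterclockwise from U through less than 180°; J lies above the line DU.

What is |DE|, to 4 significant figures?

41.79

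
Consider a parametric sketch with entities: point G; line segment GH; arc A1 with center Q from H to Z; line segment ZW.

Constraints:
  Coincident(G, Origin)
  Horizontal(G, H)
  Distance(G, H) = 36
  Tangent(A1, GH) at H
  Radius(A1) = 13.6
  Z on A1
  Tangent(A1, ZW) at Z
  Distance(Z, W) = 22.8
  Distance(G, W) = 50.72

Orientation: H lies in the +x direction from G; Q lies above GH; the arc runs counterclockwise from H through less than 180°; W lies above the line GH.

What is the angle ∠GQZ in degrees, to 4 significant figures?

160.1°

Checks: |QZ| = 13.60 ✓; ∠(QZ, ZW) = 90.00° ✓; |ZW| = 22.80 ✓; |GW| = 50.72 ✓.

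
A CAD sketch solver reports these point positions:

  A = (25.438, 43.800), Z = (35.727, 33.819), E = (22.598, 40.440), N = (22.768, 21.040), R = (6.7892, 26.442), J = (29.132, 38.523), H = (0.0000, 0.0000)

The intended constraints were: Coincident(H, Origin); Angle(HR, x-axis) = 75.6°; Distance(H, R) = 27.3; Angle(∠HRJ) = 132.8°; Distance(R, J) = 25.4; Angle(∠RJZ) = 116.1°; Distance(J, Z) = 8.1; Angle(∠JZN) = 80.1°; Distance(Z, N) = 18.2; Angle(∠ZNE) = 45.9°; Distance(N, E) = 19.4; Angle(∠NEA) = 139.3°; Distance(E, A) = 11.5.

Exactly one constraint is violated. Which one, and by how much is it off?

Distance(E, A) = 11.5 — off by 7.10.

H = (0.00, 0.00) ✓; HR at 75.60° ✓; |HR| = 27.30 ✓; ∠HRJ = 132.8° ✓; |RJ| = 25.40 ✓; ∠RJZ = 116.1° ✓; |JZ| = 8.101 ✓; ∠JZN = 80.10° ✓; |ZN| = 18.20 ✓; ∠ZNE = 45.90° ✓; |NE| = 19.40 ✓; ∠NEA = 139.3° ✓; |EA| = 4.399 ✗.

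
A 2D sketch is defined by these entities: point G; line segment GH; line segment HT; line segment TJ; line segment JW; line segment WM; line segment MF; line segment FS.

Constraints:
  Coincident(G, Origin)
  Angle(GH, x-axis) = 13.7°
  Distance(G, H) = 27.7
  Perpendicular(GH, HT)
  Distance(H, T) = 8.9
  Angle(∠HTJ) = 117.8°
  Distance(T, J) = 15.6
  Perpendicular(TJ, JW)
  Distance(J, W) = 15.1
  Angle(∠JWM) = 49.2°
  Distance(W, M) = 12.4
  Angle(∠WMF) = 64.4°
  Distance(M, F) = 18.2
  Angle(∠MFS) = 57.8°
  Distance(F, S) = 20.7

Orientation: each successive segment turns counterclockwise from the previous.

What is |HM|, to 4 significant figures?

10.40

G is at the origin; GH runs at 13.7° with length 27.7, so H = (26.91, 6.560). GH is perpendicular to HT, so HT runs at 103.7°; with |HT| = 8.9, T = (24.80, 15.21). ∠HTJ = 117.8° gives TJ at 165.9° from the x-axis; with |TJ| = 15.6, J = (9.674, 19.01). The perpendicularity gives JW at right angles to TJ, so JW runs at -104.1°; with |JW| = 15.1, W = (5.995, 4.363). ∠JWM = 49.2° gives WM at 26.70° from the x-axis; with |WM| = 12.4, M = (17.07, 9.934). Then |HM| = |M − H| = 10.40.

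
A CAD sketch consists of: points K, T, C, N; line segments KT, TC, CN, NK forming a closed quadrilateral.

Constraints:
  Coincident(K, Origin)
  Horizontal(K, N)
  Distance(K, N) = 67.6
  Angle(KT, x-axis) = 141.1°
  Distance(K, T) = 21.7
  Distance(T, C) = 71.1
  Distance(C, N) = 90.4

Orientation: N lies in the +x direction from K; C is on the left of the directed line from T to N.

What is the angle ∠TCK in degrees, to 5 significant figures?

15.990°

Checks: K = (0.00, 0.00) ✓; |TC| = 71.10 ✓; |CN| = 90.40 ✓.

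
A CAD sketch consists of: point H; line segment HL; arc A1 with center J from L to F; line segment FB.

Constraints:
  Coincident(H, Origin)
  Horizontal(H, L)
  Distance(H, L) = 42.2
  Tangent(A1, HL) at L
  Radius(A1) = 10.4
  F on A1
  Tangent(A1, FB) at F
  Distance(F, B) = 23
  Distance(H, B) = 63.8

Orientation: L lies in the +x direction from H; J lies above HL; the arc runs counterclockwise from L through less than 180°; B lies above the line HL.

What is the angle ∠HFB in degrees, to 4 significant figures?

106.5°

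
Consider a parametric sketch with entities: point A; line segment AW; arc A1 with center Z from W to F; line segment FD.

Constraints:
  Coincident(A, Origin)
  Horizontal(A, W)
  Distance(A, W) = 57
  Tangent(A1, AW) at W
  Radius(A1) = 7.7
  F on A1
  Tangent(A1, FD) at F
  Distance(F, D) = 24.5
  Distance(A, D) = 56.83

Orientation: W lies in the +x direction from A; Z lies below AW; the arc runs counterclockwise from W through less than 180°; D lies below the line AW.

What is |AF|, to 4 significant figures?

49.83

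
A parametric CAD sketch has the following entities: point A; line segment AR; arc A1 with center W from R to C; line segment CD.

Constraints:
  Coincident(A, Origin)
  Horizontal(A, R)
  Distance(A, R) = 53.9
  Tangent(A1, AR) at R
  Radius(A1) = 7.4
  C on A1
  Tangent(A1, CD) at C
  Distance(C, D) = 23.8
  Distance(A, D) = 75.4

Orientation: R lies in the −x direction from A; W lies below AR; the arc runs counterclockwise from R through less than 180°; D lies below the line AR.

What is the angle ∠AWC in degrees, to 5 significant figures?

146.39°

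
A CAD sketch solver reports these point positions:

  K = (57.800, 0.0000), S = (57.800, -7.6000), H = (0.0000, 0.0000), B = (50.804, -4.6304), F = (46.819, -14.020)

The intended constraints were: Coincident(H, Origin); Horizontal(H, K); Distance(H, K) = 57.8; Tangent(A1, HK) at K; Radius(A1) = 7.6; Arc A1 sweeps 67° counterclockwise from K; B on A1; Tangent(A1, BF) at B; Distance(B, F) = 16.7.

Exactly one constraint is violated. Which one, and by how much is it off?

Distance(B, F) = 16.7 — off by 6.50.

H = (0.00, 0.00) ✓; H.y = 0.00, K.y = 0.00 ✓; |HK| = 57.80 ✓; ∠(SK, KH) = 90.00° ✓; |SK| = 7.600 ✓; bearing(S→B) − bearing(S→K) = 67.00° ✓; |SB| = 7.600 ✓; ∠(SB, BF) = 90.00° ✓; |BF| = 10.20 ✗.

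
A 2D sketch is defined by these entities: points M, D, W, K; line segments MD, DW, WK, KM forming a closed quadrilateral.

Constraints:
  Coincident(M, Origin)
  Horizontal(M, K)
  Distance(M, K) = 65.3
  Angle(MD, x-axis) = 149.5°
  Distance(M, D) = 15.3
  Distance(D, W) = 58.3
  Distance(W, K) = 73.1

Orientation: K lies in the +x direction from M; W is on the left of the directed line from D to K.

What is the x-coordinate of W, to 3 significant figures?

18.9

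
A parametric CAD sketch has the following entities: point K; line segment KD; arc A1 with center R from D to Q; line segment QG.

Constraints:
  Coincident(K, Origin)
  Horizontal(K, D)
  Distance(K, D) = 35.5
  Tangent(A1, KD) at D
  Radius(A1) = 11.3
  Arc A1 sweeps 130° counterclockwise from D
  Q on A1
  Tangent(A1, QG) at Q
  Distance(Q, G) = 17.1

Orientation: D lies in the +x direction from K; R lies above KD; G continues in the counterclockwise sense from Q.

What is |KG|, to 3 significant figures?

45.9

On A1, D sits at bearing -90° from R; a 130° counterclockwise sweep puts Q at bearing 40°, so Q = R + 11.3·(cos 40°, sin 40°) = (44.2, 18.6). A1 meets QG tangentially, so RQ is at right angles to QG, so QG runs along (−sin 40°, cos 40°); with |QG| = 17.1, G = (33.2, 31.7). Then |KG| = |G − K| = 45.9.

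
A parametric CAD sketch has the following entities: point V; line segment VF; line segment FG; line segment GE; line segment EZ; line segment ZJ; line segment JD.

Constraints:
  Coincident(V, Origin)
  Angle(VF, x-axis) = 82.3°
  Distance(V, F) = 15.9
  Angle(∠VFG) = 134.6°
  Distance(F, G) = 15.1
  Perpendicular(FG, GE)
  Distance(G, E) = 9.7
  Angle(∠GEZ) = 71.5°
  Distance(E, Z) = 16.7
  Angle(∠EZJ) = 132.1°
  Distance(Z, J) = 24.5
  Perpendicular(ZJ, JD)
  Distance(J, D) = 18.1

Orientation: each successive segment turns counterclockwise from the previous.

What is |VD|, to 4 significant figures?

40.46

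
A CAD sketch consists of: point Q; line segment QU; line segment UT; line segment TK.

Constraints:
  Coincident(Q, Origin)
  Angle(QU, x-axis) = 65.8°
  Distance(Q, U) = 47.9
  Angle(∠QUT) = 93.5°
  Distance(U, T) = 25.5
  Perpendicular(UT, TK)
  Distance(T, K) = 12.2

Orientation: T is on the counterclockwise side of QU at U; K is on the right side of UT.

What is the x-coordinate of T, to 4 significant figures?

-2.942

Q is at the origin; QU runs at 65.8° with length 47.9, so U = 47.9·(cos 65.8°, sin 65.8°) = (19.64, 43.69). ∠QUT = 93.5°, so UT runs at 65.8° + (180° − 93.5°) = 152.3° from the x-axis; with |UT| = 25.5, T = U + 25.5·(cos 152.3°, sin 152.3°) = (-2.942, 55.54). So T.x = -2.942.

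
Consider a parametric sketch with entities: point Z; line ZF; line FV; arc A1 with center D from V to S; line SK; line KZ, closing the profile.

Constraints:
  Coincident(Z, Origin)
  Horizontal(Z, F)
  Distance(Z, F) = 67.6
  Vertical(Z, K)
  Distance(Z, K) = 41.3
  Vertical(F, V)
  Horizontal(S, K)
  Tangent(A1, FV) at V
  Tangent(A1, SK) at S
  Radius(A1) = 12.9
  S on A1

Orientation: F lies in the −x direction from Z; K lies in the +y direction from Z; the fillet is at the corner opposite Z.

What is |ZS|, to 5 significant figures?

68.540

Z is at the origin; Z and F share the same y with |ZF| = 67.6 and F on the −x side, so F = (-67.600, 0.0000). ZK is vertical with |ZK| = 41.3 and K on the +y side, so K = (0.0000, 41.300). The virtual corner opposite Z is at (-67.600, 41.300). Tangency of A1 to FV means the radius DV is perpendicular to FV and A1 meets SK tangentially, so DS is at right angles to SK, with radius 12.9, so the center D sits 12.9 in from both sides at D = (-54.700, 28.400). That places the tangent points at V = (-67.600, 28.400) on FV and S = (-54.700, 41.300) on SK. Then |ZS| = |S − Z| = 68.540.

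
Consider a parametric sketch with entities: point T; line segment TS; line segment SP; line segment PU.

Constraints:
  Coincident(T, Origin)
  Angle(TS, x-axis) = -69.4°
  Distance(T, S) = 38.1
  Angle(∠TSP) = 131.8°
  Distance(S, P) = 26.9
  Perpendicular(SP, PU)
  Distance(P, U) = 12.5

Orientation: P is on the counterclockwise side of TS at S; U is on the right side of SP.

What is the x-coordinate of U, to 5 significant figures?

33.964

T is at the origin; TS runs at -69.4° with length 38.1, so S = 38.1·(cos -69.4°, sin -69.4°) = (13.405, -35.664). ∠TSP = 131.8°, so SP runs at -69.4° + (180° − 131.8°) = -21.200° from the x-axis; with |SP| = 26.9, P = S + 26.9·(cos -21.200°, sin -21.200°) = (38.485, -45.392). SP ⟂ PU; with |PU| = 12.5 on the right of SP, U = P + 12.5·(-0.36162, -0.93232) = (33.964, -57.046). So U.x = 33.964.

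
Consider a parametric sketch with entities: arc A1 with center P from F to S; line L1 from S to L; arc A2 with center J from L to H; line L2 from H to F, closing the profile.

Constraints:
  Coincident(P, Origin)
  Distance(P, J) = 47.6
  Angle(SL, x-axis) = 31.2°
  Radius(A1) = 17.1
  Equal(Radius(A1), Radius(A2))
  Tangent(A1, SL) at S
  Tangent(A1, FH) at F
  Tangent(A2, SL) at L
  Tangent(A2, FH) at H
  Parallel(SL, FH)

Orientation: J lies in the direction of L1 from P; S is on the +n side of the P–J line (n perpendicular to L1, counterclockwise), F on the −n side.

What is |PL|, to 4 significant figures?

50.58

Tangency of A1 to both parallel lines with radius 17.1 puts S and F at P ± 17.1·n: S = (-8.858, 14.63), F = (8.858, -14.63). Equal radii place L and H the same way about J: L = J + 17.1·n = (31.86, 39.28), H = J − 17.1·n = (49.57, 10.03). Then |PL| = |L − P| = 50.58.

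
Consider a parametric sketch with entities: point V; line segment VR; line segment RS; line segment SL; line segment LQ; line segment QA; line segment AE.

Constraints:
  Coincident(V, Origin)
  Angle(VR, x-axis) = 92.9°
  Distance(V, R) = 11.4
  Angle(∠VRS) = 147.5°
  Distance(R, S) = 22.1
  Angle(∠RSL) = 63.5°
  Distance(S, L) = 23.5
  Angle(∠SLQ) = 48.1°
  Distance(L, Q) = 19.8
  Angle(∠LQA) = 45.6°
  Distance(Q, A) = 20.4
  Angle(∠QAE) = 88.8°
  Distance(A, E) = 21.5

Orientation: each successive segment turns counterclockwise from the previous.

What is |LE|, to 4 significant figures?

9.548

V is at the origin; VR runs at 92.9° with length 11.4, so R = (-0.5768, 11.39). ∠VRS = 147.5° gives RS at 125.4° from the x-axis; with |RS| = 22.1, S = (-13.38, 29.40). ∠RSL = 63.5° gives SL at -118.1° from the x-axis; with |SL| = 23.5, L = (-24.45, 8.670). ∠SLQ = 48.1° gives LQ at 13.80° from the x-axis; with |LQ| = 19.8, Q = (-5.219, 13.39). ∠LQA = 45.6° gives QA at 148.2° from the x-axis; with |QA| = 20.4, A = (-22.56, 24.14). ∠QAE = 88.8° gives AE at -120.6° from the x-axis; with |AE| = 21.5, E = (-33.50, 5.637). Then |LE| = |E − L| = 9.548.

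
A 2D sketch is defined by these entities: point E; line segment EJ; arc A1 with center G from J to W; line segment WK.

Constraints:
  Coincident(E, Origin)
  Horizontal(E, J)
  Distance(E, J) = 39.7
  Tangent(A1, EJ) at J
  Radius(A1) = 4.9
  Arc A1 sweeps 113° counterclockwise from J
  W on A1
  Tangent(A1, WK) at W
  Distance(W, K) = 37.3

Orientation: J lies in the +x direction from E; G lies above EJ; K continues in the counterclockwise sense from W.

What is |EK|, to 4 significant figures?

50.71

E is at the origin; EJ is horizontal with |EJ| = 39.7 and J on the +x side, so J = (39.70, 0.000). A1 meets EJ tangentially, so GJ is at right angles to EJ, so G = J + (0, 4.9) = (39.70, 4.900). On A1, J sits at bearing -90° from G; a 113° counterclockwise sweep puts W at bearing 23°, so W = G + 4.9·(cos 23°, sin 23°) = (44.21, 6.815). The tangent condition forces GW to be normal to WK, so WK runs along (−sin 23°, cos 23°); with |WK| = 37.3, K = (29.64, 41.15). Then |EK| = |K − E| = 50.71.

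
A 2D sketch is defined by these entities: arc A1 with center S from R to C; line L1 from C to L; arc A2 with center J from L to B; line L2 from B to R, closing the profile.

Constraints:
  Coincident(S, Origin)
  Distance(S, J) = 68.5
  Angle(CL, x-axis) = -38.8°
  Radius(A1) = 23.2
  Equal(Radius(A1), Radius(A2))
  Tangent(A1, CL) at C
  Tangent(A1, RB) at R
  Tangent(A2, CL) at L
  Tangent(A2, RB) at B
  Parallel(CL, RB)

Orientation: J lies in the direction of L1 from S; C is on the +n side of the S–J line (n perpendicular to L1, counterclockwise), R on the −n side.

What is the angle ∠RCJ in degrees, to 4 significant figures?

71.29°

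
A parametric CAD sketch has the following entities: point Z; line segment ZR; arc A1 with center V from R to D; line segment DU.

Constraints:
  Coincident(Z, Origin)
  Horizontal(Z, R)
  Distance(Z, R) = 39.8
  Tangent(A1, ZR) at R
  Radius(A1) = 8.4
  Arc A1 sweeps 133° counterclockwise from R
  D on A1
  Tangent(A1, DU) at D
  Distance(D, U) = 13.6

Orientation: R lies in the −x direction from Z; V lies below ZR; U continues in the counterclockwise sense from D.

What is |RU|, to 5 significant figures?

24.278

Z is at the origin; Z and R share the same y with |ZR| = 39.8 and R on the −x side, so R = (-39.800, 0.0000). Since A1 is tangent to ZR there, VR ⟂ ZR, so V = R + (0, -8.4) = (-39.800, -8.4000). On A1, R sits at bearing 90° from V; a 133° counterclockwise sweep puts D at bearing 223°, so D = V + 8.4·(cos 223°, sin 223°) = (-45.943, -14.129). A1 meets DU tangentially, so VD is at right angles to DU, so DU runs along (−sin 223°, cos 223°); with |DU| = 13.6, U = (-36.668, -24.075). Then |RU| = |U − R| = 24.278.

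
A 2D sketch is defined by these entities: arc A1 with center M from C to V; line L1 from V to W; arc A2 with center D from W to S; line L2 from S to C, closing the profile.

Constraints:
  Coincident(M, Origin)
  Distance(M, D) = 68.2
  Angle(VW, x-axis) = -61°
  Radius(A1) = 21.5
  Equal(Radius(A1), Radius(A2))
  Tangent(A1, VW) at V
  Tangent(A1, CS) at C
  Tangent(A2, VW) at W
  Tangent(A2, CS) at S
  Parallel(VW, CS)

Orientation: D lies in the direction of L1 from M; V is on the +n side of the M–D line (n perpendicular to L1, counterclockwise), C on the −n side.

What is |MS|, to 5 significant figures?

71.509

The slot axis is L1's direction at -61.0°, so u = (cos -61.0°, sin -61.0°) = (0.48481, -0.87462) and n = (−sin -61.0°, cos -61.0°) = (0.87462, 0.48481). M is at the origin and D lies 68.2 along u from M, so D = 68.2·u = (33.064, -59.649). Tangency of A1 to both parallel lines with radius 21.5 puts V and C at M ± 21.5·n: V = (18.804, 10.423), C = (-18.804, -10.423). Equal radii place W and S the same way about D: W = D + 21.5·n = (51.868, -49.226), S = D − 21.5·n = (14.260, -70.072). Then |MS| = |S − M| = 71.509.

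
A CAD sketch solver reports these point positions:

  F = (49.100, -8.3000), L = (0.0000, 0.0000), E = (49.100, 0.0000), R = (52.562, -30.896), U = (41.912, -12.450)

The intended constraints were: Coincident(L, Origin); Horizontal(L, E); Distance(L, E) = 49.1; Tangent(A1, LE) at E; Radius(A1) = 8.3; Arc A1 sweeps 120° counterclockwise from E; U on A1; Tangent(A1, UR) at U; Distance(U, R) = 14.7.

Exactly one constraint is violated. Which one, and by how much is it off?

Distance(U, R) = 14.7 — off by 6.60.

L = (0.00, 0.00) ✓; L.y = 0.00, E.y = 0.00 ✓; |LE| = 49.10 ✓; ∠(FE, EL) = 90.00° ✓; |FE| = 8.300 ✓; bearing(F→U) − bearing(F→E) = 120.0° ✓; |FU| = 8.300 ✓; ∠(FU, UR) = 90.00° ✓; |UR| = 21.30 ✗.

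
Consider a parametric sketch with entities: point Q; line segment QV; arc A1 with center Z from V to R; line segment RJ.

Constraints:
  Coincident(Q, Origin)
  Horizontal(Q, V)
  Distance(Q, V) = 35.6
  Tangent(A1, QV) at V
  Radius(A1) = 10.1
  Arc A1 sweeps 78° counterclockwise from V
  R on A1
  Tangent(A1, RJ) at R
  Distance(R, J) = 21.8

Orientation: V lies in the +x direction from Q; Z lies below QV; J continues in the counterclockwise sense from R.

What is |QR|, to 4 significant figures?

26.94

Q is at the origin; QV is horizontal with |QV| = 35.6 and V on the +x side, so V = (35.60, 0.000). Since A1 is tangent to QV there, ZV ⟂ QV, so Z = V + (0, -10.1) = (35.60, -10.10). On A1, V sits at bearing 90° from Z; a 78° counterclockwise sweep puts R at bearing 168°, so R = Z + 10.1·(cos 168°, sin 168°) = (25.72, -8.000). Then |QR| = |R − Q| = 26.94.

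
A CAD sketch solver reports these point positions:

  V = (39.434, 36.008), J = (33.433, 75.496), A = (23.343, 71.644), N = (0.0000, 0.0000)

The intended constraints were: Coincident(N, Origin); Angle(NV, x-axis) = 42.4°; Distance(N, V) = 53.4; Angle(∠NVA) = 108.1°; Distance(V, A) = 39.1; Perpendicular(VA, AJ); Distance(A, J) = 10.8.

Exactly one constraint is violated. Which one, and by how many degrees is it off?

Perpendicular(VA, AJ) — off by 3.41°.

N = (0.00, 0.00) ✓; NV at 42.40° ✓; |NV| = 53.40 ✓; ∠NVA = 108.1° ✓; |VA| = 39.10 ✓; ∠(VA, AJ) = 93.41° ✗; |AJ| = 10.80 ✓.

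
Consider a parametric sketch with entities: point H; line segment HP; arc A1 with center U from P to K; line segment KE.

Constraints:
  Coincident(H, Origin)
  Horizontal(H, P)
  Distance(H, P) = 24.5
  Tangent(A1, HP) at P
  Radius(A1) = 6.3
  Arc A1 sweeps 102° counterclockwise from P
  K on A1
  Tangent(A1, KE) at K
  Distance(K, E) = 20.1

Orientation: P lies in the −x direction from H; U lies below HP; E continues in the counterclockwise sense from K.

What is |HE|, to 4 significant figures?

38.01

H is at the origin; HP is horizontal with |HP| = 24.5 and P on the −x side, so P = (-24.50, 0.000). The tangent condition forces UP to be normal to HP, so U = P + (0, -6.3) = (-24.50, -6.300). On A1, P sits at bearing 90° from U; a 102° counterclockwise sweep puts K at bearing 192°, so K = U + 6.3·(cos 192°, sin 192°) = (-30.66, -7.610). Since A1 is tangent to KE there, UK ⟂ KE, so KE runs along (−sin 192°, cos 192°); with |KE| = 20.1, E = (-26.48, -27.27). Then |HE| = |E − H| = 38.01.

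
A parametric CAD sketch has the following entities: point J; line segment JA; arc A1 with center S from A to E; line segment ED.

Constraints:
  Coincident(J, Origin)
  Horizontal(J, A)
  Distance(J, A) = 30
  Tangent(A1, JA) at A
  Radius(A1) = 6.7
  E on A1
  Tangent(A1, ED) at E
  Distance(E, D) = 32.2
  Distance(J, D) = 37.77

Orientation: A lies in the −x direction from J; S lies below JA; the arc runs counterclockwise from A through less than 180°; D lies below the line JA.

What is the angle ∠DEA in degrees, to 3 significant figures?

114°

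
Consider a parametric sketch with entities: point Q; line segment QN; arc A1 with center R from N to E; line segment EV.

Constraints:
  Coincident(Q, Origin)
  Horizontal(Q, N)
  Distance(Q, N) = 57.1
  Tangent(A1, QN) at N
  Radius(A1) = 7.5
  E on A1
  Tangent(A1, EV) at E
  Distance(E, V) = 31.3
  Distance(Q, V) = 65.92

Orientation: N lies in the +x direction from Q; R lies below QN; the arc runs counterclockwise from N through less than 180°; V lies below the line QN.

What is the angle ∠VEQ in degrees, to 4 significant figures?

105.3°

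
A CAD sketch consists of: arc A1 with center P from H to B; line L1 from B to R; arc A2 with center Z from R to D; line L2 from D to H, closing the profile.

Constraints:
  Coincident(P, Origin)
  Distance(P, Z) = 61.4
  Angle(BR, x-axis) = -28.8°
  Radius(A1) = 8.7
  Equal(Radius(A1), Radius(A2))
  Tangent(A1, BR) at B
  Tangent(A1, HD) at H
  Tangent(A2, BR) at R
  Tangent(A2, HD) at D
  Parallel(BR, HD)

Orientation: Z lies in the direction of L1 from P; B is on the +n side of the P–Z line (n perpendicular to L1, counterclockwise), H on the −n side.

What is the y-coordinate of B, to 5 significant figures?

7.6239

The slot axis is L1's direction at -28.8°, so u = (cos -28.8°, sin -28.8°) = (0.87631, -0.48175) and n = (−sin -28.8°, cos -28.8°) = (0.48175, 0.87631). P is at the origin and Z lies 61.4 along u from P, so Z = 61.4·u = (53.805, -29.580). Tangency of A1 to both parallel lines with radius 8.7 puts B and H at P ± 8.7·n: B = (4.1913, 7.6239), H = (-4.1913, -7.6239). So B.y = 7.6239.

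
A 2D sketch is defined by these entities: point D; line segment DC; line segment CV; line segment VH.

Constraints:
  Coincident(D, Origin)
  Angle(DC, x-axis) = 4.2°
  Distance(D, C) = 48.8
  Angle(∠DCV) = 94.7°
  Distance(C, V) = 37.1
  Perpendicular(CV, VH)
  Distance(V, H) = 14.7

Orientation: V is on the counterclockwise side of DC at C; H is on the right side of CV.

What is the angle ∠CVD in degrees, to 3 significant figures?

49.8°

D is at the origin; DC runs at 4.2° with length 48.8, so C = 48.8·(cos 4.2°, sin 4.2°) = (48.7, 3.57). ∠DCV = 94.7°, so CV runs at 4.2° + (180° − 94.7°) = 89.5° from the x-axis; with |CV| = 37.1, V = C + 37.1·(cos 89.5°, sin 89.5°) = (49.0, 40.7). Then cos ∠CVD = VC·VD / (|VC||VD|), giving 49.8°.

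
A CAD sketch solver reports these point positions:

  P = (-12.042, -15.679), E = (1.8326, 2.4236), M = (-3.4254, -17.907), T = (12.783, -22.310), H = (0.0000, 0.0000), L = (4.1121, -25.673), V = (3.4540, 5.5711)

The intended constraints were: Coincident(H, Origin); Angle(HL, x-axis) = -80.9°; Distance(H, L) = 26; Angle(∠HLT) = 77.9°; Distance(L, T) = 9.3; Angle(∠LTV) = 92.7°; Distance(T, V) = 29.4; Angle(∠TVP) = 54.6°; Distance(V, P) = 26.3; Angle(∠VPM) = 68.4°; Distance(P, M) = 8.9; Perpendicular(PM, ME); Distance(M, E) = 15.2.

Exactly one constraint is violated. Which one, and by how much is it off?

Distance(M, E) = 15.2 — off by 5.80.

H = (0.00, 0.00) ✓; HL at -80.90° ✓; |HL| = 26.00 ✓; ∠HLT = 77.90° ✓; |LT| = 9.300 ✓; ∠LTV = 92.70° ✓; |TV| = 29.40 ✓; ∠TVP = 54.60° ✓; |VP| = 26.30 ✓; ∠VPM = 68.40° ✓; |PM| = 8.900 ✓; ∠(PM, ME) = 90.00° ✓; |ME| = 21.00 ✗.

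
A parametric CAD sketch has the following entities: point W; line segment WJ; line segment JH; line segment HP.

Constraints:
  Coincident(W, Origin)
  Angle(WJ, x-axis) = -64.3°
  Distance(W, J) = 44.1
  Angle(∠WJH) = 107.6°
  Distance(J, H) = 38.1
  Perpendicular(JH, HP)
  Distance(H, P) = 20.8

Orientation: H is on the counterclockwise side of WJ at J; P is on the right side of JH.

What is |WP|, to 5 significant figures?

81.202

W is at the origin; WJ runs at -64.3° with length 44.1, so J = 44.1·(cos -64.3°, sin -64.3°) = (19.124, -39.737). ∠WJH = 107.6°, so JH runs at -64.3° + (180° − 107.6°) = 8.1000° from the x-axis; with |JH| = 38.1, H = J + 38.1·(cos 8.1000°, sin 8.1000°) = (56.844, -34.369). JH is perpendicular to HP; with |HP| = 20.8 on the right of JH, P = H + 20.8·(0.14090, -0.99002) = (59.775, -54.962). Then |WP| = |P − W| = 81.202.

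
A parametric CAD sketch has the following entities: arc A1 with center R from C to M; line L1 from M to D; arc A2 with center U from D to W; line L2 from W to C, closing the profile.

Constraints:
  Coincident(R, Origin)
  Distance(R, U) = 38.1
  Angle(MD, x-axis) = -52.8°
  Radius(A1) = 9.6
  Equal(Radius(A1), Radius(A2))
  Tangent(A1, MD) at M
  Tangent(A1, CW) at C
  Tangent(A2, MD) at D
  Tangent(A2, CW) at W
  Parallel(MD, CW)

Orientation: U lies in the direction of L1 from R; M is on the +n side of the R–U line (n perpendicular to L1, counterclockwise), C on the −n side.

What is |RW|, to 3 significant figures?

39.3

The slot axis is L1's direction at -52.8°, so u = (cos -52.8°, sin -52.8°) = (0.605, -0.797) and n = (−sin -52.8°, cos -52.8°) = (0.797, 0.605). R is at the origin and U lies 38.1 along u from R, so U = 38.1·u = (23.0, -30.3). Tangency of A1 to both parallel lines with radius 9.6 puts M and C at R ± 9.6·n: M = (7.65, 5.80), C = (-7.65, -5.80). Equal radii place D and W the same way about U: D = U + 9.6·n = (30.7, -24.5), W = U − 9.6·n = (15.4, -36.2). Then |RW| = |W − R| = 39.3.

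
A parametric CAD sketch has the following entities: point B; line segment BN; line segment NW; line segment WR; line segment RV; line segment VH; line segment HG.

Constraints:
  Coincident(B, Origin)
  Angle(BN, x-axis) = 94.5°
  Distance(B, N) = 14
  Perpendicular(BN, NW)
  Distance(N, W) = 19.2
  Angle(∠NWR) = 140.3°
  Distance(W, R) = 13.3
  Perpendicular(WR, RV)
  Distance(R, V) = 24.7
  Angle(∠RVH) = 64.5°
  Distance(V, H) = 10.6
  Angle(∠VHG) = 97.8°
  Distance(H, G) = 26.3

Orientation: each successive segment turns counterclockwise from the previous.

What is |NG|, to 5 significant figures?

31.584

B is at the origin; BN runs at 94.5° with length 14.0, so N = (-1.0984, 13.957). BN is perpendicular to NW, so NW runs at -175.50°; with |NW| = 19.2, W = (-20.239, 12.450). ∠NWR = 140.3° gives WR at -135.80° from the x-axis; with |WR| = 13.3, R = (-29.774, 3.1781). WR ⟂ RV, so RV runs at -45.800°; with |RV| = 24.7, V = (-12.554, -14.530). ∠RVH = 64.5° gives VH at 69.700° from the x-axis; with |VH| = 10.6, H = (-8.8767, -4.5879). ∠VHG = 97.8° gives HG at 151.90° from the x-axis; with |HG| = 26.3, G = (-32.077, 7.7997). Then |NG| = |G − N| = 31.584.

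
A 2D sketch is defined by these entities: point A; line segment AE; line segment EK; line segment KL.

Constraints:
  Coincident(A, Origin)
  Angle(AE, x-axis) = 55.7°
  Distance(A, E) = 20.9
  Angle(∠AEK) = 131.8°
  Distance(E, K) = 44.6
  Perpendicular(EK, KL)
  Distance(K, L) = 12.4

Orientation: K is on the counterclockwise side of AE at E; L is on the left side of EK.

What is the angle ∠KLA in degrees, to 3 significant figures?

93.1°

A is at the origin; AE runs at 55.7° with length 20.9, so E = 20.9·(cos 55.7°, sin 55.7°) = (11.8, 17.3). ∠AEK = 131.8°, so EK runs at 55.7° + (180° − 131.8°) = 104° from the x-axis; with |EK| = 44.6, K = E + 44.6·(cos 104°, sin 104°) = (1.06, 60.6). EK is perpendicular to KL; with |KL| = 12.4 on the left of EK, L = K + 12.4·(-0.971, -0.240) = (-11.0, 57.6). Then cos ∠KLA = LK·LA / (|LK||LA|), giving 93.1°.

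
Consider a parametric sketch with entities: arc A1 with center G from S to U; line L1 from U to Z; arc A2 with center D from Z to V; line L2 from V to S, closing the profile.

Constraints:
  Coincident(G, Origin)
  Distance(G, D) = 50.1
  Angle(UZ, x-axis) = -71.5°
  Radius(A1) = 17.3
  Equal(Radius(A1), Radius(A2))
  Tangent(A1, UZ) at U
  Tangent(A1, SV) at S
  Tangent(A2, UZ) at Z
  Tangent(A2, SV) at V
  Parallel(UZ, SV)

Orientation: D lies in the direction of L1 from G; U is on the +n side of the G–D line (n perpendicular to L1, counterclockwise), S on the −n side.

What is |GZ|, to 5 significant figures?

53.003

The slot axis is L1's direction at -71.5°, so u = (cos -71.5°, sin -71.5°) = (0.31730, -0.94832) and n = (−sin -71.5°, cos -71.5°) = (0.94832, 0.31730). G is at the origin and D lies 50.1 along u from G, so D = 50.1·u = (15.897, -47.511). Tangency of A1 to both parallel lines with radius 17.3 puts U and S at G ± 17.3·n: U = (16.406, 5.4894), S = (-16.406, -5.4894). Equal radii place Z and V the same way about D: Z = D + 17.3·n = (32.303, -42.022), V = D − 17.3·n = (-0.50904, -53.000). Then |GZ| = |Z − G| = 53.003.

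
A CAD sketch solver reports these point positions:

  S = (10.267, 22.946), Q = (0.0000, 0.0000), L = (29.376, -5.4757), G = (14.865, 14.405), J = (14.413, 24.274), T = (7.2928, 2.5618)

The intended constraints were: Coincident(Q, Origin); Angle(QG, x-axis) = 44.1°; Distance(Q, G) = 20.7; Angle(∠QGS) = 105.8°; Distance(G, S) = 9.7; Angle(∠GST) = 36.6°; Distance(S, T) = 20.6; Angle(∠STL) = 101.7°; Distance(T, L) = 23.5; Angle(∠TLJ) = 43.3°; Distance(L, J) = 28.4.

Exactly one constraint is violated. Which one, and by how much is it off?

Distance(L, J) = 28.4 — off by 4.90.

Q = (0.00, 0.00) ✓; QG at 44.10° ✓; |QG| = 20.70 ✓; ∠QGS = 105.8° ✓; |GS| = 9.700 ✓; ∠GST = 36.60° ✓; |ST| = 20.60 ✓; ∠STL = 101.7° ✓; |TL| = 23.50 ✓; ∠TLJ = 43.30° ✓; |LJ| = 33.30 ✗.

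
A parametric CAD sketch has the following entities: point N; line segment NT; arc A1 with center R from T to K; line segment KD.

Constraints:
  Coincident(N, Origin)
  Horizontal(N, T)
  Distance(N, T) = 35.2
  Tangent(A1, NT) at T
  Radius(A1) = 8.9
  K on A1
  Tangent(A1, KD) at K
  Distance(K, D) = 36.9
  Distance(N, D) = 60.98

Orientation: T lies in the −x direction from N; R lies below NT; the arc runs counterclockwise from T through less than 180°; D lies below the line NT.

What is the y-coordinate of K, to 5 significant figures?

-10.043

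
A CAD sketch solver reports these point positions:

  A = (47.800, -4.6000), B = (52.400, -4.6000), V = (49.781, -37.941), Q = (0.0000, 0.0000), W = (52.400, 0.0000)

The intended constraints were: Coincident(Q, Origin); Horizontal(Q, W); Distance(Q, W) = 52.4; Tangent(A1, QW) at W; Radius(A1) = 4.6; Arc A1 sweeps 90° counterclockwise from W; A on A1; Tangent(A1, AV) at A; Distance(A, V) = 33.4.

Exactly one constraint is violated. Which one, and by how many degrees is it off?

Tangent(A1, AV) at A — off by 3.40°.

Q = (0.00, 0.00) ✓; Q.y = 0.00, W.y = 0.00 ✓; |QW| = 52.40 ✓; ∠(BW, WQ) = 90.00° ✓; |BW| = 4.600 ✓; bearing(B→A) − bearing(B→W) = 90.00° ✓; |BA| = 4.600 ✓; ∠(BA, AV) = 86.60° ✗; |AV| = 33.40 ✓.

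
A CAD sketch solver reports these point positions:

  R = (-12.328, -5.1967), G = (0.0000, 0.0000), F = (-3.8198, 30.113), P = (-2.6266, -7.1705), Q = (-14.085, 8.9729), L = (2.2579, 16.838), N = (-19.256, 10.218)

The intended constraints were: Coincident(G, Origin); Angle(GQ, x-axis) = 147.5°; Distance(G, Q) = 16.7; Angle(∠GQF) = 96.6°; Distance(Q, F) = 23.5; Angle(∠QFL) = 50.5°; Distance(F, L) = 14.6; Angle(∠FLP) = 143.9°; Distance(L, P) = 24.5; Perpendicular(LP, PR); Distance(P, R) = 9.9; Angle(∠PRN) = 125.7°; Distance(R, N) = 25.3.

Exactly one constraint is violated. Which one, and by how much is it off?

Distance(R, N) = 25.3 — off by 8.40.

G = (0.00, 0.00) ✓; GQ at 147.5° ✓; |GQ| = 16.70 ✓; ∠GQF = 96.60° ✓; |QF| = 23.50 ✓; ∠QFL = 50.50° ✓; |FL| = 14.60 ✓; ∠FLP = 143.9° ✓; |LP| = 24.50 ✓; ∠(LP, PR) = 90.00° ✓; |PR| = 9.900 ✓; ∠PRN = 125.7° ✓; |RN| = 16.90 ✗.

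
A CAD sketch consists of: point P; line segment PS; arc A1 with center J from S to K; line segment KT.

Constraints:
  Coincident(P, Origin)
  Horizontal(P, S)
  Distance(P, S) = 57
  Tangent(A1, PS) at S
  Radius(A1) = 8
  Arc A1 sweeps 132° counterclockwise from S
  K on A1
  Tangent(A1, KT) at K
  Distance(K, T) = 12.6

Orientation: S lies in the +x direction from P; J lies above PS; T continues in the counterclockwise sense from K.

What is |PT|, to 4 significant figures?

59.06

P is at the origin; PS is horizontal with |PS| = 57.0 and S on the +x side, so S = (57.00, 0.000). Since A1 is tangent to PS there, JS ⟂ PS, so J = S + (0, 8) = (57.00, 8.000). On A1, S sits at bearing -90° from J; a 132° counterclockwise sweep puts K at bearing 42°, so K = J + 8.0·(cos 42°, sin 42°) = (62.95, 13.35). The tangent condition forces JK to be normal to KT, so KT runs along (−sin 42°, cos 42°); with |KT| = 12.6, T = (54.51, 22.72). Then |PT| = |T − P| = 59.06.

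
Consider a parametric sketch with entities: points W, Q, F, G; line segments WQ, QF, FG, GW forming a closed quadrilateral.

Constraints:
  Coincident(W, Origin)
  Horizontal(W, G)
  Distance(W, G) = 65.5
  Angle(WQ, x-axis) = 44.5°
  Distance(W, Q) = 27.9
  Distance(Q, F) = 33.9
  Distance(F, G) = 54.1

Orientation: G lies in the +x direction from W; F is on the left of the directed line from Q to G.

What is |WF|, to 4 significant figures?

61.54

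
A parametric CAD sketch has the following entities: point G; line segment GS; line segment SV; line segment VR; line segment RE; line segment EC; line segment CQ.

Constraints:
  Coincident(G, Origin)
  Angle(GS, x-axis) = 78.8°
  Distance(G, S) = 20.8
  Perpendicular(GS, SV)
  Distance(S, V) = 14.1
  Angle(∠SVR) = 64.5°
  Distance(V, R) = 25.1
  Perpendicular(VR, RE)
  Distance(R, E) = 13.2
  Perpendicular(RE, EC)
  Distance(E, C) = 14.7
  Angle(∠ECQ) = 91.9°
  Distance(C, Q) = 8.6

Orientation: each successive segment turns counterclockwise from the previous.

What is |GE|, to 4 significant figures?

9.432

G is at the origin; GS runs at 78.8° with length 20.8, so S = (4.040, 20.40). The perpendicularity gives SV at right angles to GS, so SV runs at 168.8°; with |SV| = 14.1, V = (-9.791, 23.14). ∠SVR = 64.5° gives VR at -75.70° from the x-axis; with |VR| = 25.1, R = (-3.592, -1.180). VR is perpendicular to RE, so RE runs at 14.30°; with |RE| = 13.2, E = (9.199, 2.081). Then |GE| = |E − G| = 9.432.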